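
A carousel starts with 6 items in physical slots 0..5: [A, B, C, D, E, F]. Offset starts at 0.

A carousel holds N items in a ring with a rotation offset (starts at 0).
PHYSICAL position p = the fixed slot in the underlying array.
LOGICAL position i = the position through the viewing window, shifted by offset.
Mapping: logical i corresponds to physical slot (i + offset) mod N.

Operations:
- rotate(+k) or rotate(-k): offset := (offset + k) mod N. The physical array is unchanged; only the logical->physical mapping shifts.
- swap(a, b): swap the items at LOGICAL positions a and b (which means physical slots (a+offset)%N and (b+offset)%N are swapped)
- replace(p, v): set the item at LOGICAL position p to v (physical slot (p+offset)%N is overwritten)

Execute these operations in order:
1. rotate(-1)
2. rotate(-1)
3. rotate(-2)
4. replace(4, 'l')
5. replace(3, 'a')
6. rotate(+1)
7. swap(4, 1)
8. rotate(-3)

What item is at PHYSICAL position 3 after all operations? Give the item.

After op 1 (rotate(-1)): offset=5, physical=[A,B,C,D,E,F], logical=[F,A,B,C,D,E]
After op 2 (rotate(-1)): offset=4, physical=[A,B,C,D,E,F], logical=[E,F,A,B,C,D]
After op 3 (rotate(-2)): offset=2, physical=[A,B,C,D,E,F], logical=[C,D,E,F,A,B]
After op 4 (replace(4, 'l')): offset=2, physical=[l,B,C,D,E,F], logical=[C,D,E,F,l,B]
After op 5 (replace(3, 'a')): offset=2, physical=[l,B,C,D,E,a], logical=[C,D,E,a,l,B]
After op 6 (rotate(+1)): offset=3, physical=[l,B,C,D,E,a], logical=[D,E,a,l,B,C]
After op 7 (swap(4, 1)): offset=3, physical=[l,E,C,D,B,a], logical=[D,B,a,l,E,C]
After op 8 (rotate(-3)): offset=0, physical=[l,E,C,D,B,a], logical=[l,E,C,D,B,a]

Answer: D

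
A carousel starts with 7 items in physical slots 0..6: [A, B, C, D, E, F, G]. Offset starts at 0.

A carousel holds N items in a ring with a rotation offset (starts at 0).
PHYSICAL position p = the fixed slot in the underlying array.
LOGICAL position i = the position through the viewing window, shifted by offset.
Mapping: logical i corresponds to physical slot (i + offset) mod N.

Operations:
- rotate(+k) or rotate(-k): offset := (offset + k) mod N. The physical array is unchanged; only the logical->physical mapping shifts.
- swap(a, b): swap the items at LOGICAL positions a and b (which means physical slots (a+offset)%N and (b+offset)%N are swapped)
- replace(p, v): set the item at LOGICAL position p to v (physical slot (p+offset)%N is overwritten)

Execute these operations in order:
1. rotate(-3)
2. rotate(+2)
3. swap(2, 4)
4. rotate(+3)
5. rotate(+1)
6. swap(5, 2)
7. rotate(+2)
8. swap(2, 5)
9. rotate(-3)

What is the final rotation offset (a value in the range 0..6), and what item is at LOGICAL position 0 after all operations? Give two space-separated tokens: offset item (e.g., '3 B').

Answer: 2 C

Derivation:
After op 1 (rotate(-3)): offset=4, physical=[A,B,C,D,E,F,G], logical=[E,F,G,A,B,C,D]
After op 2 (rotate(+2)): offset=6, physical=[A,B,C,D,E,F,G], logical=[G,A,B,C,D,E,F]
After op 3 (swap(2, 4)): offset=6, physical=[A,D,C,B,E,F,G], logical=[G,A,D,C,B,E,F]
After op 4 (rotate(+3)): offset=2, physical=[A,D,C,B,E,F,G], logical=[C,B,E,F,G,A,D]
After op 5 (rotate(+1)): offset=3, physical=[A,D,C,B,E,F,G], logical=[B,E,F,G,A,D,C]
After op 6 (swap(5, 2)): offset=3, physical=[A,F,C,B,E,D,G], logical=[B,E,D,G,A,F,C]
After op 7 (rotate(+2)): offset=5, physical=[A,F,C,B,E,D,G], logical=[D,G,A,F,C,B,E]
After op 8 (swap(2, 5)): offset=5, physical=[B,F,C,A,E,D,G], logical=[D,G,B,F,C,A,E]
After op 9 (rotate(-3)): offset=2, physical=[B,F,C,A,E,D,G], logical=[C,A,E,D,G,B,F]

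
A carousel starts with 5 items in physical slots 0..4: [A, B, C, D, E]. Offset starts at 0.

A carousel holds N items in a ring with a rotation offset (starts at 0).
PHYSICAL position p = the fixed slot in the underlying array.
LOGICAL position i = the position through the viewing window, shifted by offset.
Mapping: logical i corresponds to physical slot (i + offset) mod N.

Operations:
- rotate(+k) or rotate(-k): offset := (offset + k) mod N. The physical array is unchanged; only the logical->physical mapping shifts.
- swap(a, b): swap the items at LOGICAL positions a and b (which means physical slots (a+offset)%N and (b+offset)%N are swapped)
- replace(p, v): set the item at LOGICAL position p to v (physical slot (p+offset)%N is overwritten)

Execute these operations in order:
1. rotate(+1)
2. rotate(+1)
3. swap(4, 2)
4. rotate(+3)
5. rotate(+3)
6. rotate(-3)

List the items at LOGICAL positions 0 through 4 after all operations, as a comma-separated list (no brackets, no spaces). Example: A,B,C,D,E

After op 1 (rotate(+1)): offset=1, physical=[A,B,C,D,E], logical=[B,C,D,E,A]
After op 2 (rotate(+1)): offset=2, physical=[A,B,C,D,E], logical=[C,D,E,A,B]
After op 3 (swap(4, 2)): offset=2, physical=[A,E,C,D,B], logical=[C,D,B,A,E]
After op 4 (rotate(+3)): offset=0, physical=[A,E,C,D,B], logical=[A,E,C,D,B]
After op 5 (rotate(+3)): offset=3, physical=[A,E,C,D,B], logical=[D,B,A,E,C]
After op 6 (rotate(-3)): offset=0, physical=[A,E,C,D,B], logical=[A,E,C,D,B]

Answer: A,E,C,D,B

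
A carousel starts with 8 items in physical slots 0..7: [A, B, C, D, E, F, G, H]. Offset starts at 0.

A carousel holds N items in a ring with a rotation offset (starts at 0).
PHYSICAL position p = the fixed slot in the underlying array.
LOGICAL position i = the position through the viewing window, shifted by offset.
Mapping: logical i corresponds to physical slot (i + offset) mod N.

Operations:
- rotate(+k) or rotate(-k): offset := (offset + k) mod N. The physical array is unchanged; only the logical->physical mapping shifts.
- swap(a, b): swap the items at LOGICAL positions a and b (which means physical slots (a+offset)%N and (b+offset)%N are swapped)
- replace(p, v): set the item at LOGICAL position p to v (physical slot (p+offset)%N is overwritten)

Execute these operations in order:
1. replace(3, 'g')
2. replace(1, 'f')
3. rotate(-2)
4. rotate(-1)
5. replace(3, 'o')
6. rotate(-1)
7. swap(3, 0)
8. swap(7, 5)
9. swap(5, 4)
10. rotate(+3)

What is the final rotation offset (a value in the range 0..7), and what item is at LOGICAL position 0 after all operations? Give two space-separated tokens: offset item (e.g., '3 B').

Answer: 7 E

Derivation:
After op 1 (replace(3, 'g')): offset=0, physical=[A,B,C,g,E,F,G,H], logical=[A,B,C,g,E,F,G,H]
After op 2 (replace(1, 'f')): offset=0, physical=[A,f,C,g,E,F,G,H], logical=[A,f,C,g,E,F,G,H]
After op 3 (rotate(-2)): offset=6, physical=[A,f,C,g,E,F,G,H], logical=[G,H,A,f,C,g,E,F]
After op 4 (rotate(-1)): offset=5, physical=[A,f,C,g,E,F,G,H], logical=[F,G,H,A,f,C,g,E]
After op 5 (replace(3, 'o')): offset=5, physical=[o,f,C,g,E,F,G,H], logical=[F,G,H,o,f,C,g,E]
After op 6 (rotate(-1)): offset=4, physical=[o,f,C,g,E,F,G,H], logical=[E,F,G,H,o,f,C,g]
After op 7 (swap(3, 0)): offset=4, physical=[o,f,C,g,H,F,G,E], logical=[H,F,G,E,o,f,C,g]
After op 8 (swap(7, 5)): offset=4, physical=[o,g,C,f,H,F,G,E], logical=[H,F,G,E,o,g,C,f]
After op 9 (swap(5, 4)): offset=4, physical=[g,o,C,f,H,F,G,E], logical=[H,F,G,E,g,o,C,f]
After op 10 (rotate(+3)): offset=7, physical=[g,o,C,f,H,F,G,E], logical=[E,g,o,C,f,H,F,G]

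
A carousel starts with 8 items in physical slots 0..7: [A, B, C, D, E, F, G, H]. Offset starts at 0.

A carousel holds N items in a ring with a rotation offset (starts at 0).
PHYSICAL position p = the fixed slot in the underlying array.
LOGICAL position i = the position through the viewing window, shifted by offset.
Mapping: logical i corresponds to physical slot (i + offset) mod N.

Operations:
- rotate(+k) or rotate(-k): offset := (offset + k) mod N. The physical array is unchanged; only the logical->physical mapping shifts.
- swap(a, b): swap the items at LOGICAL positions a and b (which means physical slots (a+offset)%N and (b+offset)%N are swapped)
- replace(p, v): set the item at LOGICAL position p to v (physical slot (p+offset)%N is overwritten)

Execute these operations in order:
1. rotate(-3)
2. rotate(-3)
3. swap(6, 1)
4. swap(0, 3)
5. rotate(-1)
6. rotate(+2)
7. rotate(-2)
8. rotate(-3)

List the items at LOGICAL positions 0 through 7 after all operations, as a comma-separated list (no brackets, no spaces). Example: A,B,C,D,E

After op 1 (rotate(-3)): offset=5, physical=[A,B,C,D,E,F,G,H], logical=[F,G,H,A,B,C,D,E]
After op 2 (rotate(-3)): offset=2, physical=[A,B,C,D,E,F,G,H], logical=[C,D,E,F,G,H,A,B]
After op 3 (swap(6, 1)): offset=2, physical=[D,B,C,A,E,F,G,H], logical=[C,A,E,F,G,H,D,B]
After op 4 (swap(0, 3)): offset=2, physical=[D,B,F,A,E,C,G,H], logical=[F,A,E,C,G,H,D,B]
After op 5 (rotate(-1)): offset=1, physical=[D,B,F,A,E,C,G,H], logical=[B,F,A,E,C,G,H,D]
After op 6 (rotate(+2)): offset=3, physical=[D,B,F,A,E,C,G,H], logical=[A,E,C,G,H,D,B,F]
After op 7 (rotate(-2)): offset=1, physical=[D,B,F,A,E,C,G,H], logical=[B,F,A,E,C,G,H,D]
After op 8 (rotate(-3)): offset=6, physical=[D,B,F,A,E,C,G,H], logical=[G,H,D,B,F,A,E,C]

Answer: G,H,D,B,F,A,E,C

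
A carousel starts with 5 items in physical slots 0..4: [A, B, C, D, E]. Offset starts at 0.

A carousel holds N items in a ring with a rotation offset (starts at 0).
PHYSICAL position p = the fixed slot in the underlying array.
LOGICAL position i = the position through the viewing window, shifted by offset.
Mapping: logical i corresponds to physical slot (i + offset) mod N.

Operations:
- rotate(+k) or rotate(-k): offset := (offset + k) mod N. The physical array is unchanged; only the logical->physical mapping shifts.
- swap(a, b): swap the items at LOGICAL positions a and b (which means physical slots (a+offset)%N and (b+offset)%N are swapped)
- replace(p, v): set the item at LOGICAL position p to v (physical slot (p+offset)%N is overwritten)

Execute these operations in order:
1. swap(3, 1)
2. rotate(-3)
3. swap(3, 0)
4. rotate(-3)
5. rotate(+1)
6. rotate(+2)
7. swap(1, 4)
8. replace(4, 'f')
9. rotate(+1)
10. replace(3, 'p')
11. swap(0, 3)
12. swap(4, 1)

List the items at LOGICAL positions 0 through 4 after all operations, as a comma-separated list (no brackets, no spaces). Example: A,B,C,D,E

Answer: p,A,C,D,E

Derivation:
After op 1 (swap(3, 1)): offset=0, physical=[A,D,C,B,E], logical=[A,D,C,B,E]
After op 2 (rotate(-3)): offset=2, physical=[A,D,C,B,E], logical=[C,B,E,A,D]
After op 3 (swap(3, 0)): offset=2, physical=[C,D,A,B,E], logical=[A,B,E,C,D]
After op 4 (rotate(-3)): offset=4, physical=[C,D,A,B,E], logical=[E,C,D,A,B]
After op 5 (rotate(+1)): offset=0, physical=[C,D,A,B,E], logical=[C,D,A,B,E]
After op 6 (rotate(+2)): offset=2, physical=[C,D,A,B,E], logical=[A,B,E,C,D]
After op 7 (swap(1, 4)): offset=2, physical=[C,B,A,D,E], logical=[A,D,E,C,B]
After op 8 (replace(4, 'f')): offset=2, physical=[C,f,A,D,E], logical=[A,D,E,C,f]
After op 9 (rotate(+1)): offset=3, physical=[C,f,A,D,E], logical=[D,E,C,f,A]
After op 10 (replace(3, 'p')): offset=3, physical=[C,p,A,D,E], logical=[D,E,C,p,A]
After op 11 (swap(0, 3)): offset=3, physical=[C,D,A,p,E], logical=[p,E,C,D,A]
After op 12 (swap(4, 1)): offset=3, physical=[C,D,E,p,A], logical=[p,A,C,D,E]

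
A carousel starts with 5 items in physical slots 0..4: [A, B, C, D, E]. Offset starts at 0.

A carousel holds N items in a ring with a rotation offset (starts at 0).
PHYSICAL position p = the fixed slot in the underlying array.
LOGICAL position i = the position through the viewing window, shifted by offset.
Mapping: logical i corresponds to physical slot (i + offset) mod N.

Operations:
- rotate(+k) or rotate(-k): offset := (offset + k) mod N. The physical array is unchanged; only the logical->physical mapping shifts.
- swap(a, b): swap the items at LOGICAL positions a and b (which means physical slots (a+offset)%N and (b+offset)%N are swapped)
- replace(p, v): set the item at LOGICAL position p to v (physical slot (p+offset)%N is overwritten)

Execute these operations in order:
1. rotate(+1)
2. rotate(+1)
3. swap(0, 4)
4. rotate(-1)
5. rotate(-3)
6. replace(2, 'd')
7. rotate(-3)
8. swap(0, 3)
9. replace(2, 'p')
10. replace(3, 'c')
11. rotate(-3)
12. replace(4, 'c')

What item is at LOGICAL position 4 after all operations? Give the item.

Answer: c

Derivation:
After op 1 (rotate(+1)): offset=1, physical=[A,B,C,D,E], logical=[B,C,D,E,A]
After op 2 (rotate(+1)): offset=2, physical=[A,B,C,D,E], logical=[C,D,E,A,B]
After op 3 (swap(0, 4)): offset=2, physical=[A,C,B,D,E], logical=[B,D,E,A,C]
After op 4 (rotate(-1)): offset=1, physical=[A,C,B,D,E], logical=[C,B,D,E,A]
After op 5 (rotate(-3)): offset=3, physical=[A,C,B,D,E], logical=[D,E,A,C,B]
After op 6 (replace(2, 'd')): offset=3, physical=[d,C,B,D,E], logical=[D,E,d,C,B]
After op 7 (rotate(-3)): offset=0, physical=[d,C,B,D,E], logical=[d,C,B,D,E]
After op 8 (swap(0, 3)): offset=0, physical=[D,C,B,d,E], logical=[D,C,B,d,E]
After op 9 (replace(2, 'p')): offset=0, physical=[D,C,p,d,E], logical=[D,C,p,d,E]
After op 10 (replace(3, 'c')): offset=0, physical=[D,C,p,c,E], logical=[D,C,p,c,E]
After op 11 (rotate(-3)): offset=2, physical=[D,C,p,c,E], logical=[p,c,E,D,C]
After op 12 (replace(4, 'c')): offset=2, physical=[D,c,p,c,E], logical=[p,c,E,D,c]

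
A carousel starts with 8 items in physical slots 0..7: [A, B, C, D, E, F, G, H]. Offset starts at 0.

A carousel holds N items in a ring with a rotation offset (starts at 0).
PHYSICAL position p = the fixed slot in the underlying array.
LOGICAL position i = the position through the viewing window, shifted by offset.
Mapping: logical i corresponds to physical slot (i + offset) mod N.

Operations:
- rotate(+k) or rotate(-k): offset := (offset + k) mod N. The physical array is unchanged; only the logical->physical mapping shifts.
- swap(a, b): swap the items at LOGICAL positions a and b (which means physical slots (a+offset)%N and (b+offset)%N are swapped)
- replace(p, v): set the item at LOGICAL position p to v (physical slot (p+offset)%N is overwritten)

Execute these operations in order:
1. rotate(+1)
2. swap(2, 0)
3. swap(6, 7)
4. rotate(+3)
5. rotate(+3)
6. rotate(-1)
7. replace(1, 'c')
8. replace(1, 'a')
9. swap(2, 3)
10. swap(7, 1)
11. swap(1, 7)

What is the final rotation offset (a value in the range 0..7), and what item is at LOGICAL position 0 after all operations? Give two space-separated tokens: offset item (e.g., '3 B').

After op 1 (rotate(+1)): offset=1, physical=[A,B,C,D,E,F,G,H], logical=[B,C,D,E,F,G,H,A]
After op 2 (swap(2, 0)): offset=1, physical=[A,D,C,B,E,F,G,H], logical=[D,C,B,E,F,G,H,A]
After op 3 (swap(6, 7)): offset=1, physical=[H,D,C,B,E,F,G,A], logical=[D,C,B,E,F,G,A,H]
After op 4 (rotate(+3)): offset=4, physical=[H,D,C,B,E,F,G,A], logical=[E,F,G,A,H,D,C,B]
After op 5 (rotate(+3)): offset=7, physical=[H,D,C,B,E,F,G,A], logical=[A,H,D,C,B,E,F,G]
After op 6 (rotate(-1)): offset=6, physical=[H,D,C,B,E,F,G,A], logical=[G,A,H,D,C,B,E,F]
After op 7 (replace(1, 'c')): offset=6, physical=[H,D,C,B,E,F,G,c], logical=[G,c,H,D,C,B,E,F]
After op 8 (replace(1, 'a')): offset=6, physical=[H,D,C,B,E,F,G,a], logical=[G,a,H,D,C,B,E,F]
After op 9 (swap(2, 3)): offset=6, physical=[D,H,C,B,E,F,G,a], logical=[G,a,D,H,C,B,E,F]
After op 10 (swap(7, 1)): offset=6, physical=[D,H,C,B,E,a,G,F], logical=[G,F,D,H,C,B,E,a]
After op 11 (swap(1, 7)): offset=6, physical=[D,H,C,B,E,F,G,a], logical=[G,a,D,H,C,B,E,F]

Answer: 6 G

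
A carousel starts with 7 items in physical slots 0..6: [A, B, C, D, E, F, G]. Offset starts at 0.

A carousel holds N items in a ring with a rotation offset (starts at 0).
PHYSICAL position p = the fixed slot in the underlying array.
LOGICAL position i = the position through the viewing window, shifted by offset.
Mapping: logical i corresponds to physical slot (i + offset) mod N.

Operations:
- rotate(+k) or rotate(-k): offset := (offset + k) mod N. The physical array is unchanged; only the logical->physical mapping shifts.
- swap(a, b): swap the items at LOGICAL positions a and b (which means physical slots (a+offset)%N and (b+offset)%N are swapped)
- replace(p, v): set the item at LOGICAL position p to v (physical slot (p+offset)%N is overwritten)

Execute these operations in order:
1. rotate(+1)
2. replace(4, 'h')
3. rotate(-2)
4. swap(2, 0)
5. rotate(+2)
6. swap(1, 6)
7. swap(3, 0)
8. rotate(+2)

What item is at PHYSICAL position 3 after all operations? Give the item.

Answer: D

Derivation:
After op 1 (rotate(+1)): offset=1, physical=[A,B,C,D,E,F,G], logical=[B,C,D,E,F,G,A]
After op 2 (replace(4, 'h')): offset=1, physical=[A,B,C,D,E,h,G], logical=[B,C,D,E,h,G,A]
After op 3 (rotate(-2)): offset=6, physical=[A,B,C,D,E,h,G], logical=[G,A,B,C,D,E,h]
After op 4 (swap(2, 0)): offset=6, physical=[A,G,C,D,E,h,B], logical=[B,A,G,C,D,E,h]
After op 5 (rotate(+2)): offset=1, physical=[A,G,C,D,E,h,B], logical=[G,C,D,E,h,B,A]
After op 6 (swap(1, 6)): offset=1, physical=[C,G,A,D,E,h,B], logical=[G,A,D,E,h,B,C]
After op 7 (swap(3, 0)): offset=1, physical=[C,E,A,D,G,h,B], logical=[E,A,D,G,h,B,C]
After op 8 (rotate(+2)): offset=3, physical=[C,E,A,D,G,h,B], logical=[D,G,h,B,C,E,A]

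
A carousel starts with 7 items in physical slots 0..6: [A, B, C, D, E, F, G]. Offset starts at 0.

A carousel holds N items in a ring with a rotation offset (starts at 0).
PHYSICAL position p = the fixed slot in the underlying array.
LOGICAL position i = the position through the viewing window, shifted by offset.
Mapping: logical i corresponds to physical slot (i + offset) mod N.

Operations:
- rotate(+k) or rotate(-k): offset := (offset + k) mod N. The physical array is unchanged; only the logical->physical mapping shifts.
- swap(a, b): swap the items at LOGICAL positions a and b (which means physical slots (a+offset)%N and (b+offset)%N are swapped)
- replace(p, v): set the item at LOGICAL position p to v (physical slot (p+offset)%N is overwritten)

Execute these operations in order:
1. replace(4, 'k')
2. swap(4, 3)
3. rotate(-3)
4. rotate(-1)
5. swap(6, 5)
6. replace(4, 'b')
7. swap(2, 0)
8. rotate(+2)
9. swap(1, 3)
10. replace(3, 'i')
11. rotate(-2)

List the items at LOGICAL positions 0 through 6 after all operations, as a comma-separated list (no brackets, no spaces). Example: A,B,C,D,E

Answer: F,D,k,C,b,i,B

Derivation:
After op 1 (replace(4, 'k')): offset=0, physical=[A,B,C,D,k,F,G], logical=[A,B,C,D,k,F,G]
After op 2 (swap(4, 3)): offset=0, physical=[A,B,C,k,D,F,G], logical=[A,B,C,k,D,F,G]
After op 3 (rotate(-3)): offset=4, physical=[A,B,C,k,D,F,G], logical=[D,F,G,A,B,C,k]
After op 4 (rotate(-1)): offset=3, physical=[A,B,C,k,D,F,G], logical=[k,D,F,G,A,B,C]
After op 5 (swap(6, 5)): offset=3, physical=[A,C,B,k,D,F,G], logical=[k,D,F,G,A,C,B]
After op 6 (replace(4, 'b')): offset=3, physical=[b,C,B,k,D,F,G], logical=[k,D,F,G,b,C,B]
After op 7 (swap(2, 0)): offset=3, physical=[b,C,B,F,D,k,G], logical=[F,D,k,G,b,C,B]
After op 8 (rotate(+2)): offset=5, physical=[b,C,B,F,D,k,G], logical=[k,G,b,C,B,F,D]
After op 9 (swap(1, 3)): offset=5, physical=[b,G,B,F,D,k,C], logical=[k,C,b,G,B,F,D]
After op 10 (replace(3, 'i')): offset=5, physical=[b,i,B,F,D,k,C], logical=[k,C,b,i,B,F,D]
After op 11 (rotate(-2)): offset=3, physical=[b,i,B,F,D,k,C], logical=[F,D,k,C,b,i,B]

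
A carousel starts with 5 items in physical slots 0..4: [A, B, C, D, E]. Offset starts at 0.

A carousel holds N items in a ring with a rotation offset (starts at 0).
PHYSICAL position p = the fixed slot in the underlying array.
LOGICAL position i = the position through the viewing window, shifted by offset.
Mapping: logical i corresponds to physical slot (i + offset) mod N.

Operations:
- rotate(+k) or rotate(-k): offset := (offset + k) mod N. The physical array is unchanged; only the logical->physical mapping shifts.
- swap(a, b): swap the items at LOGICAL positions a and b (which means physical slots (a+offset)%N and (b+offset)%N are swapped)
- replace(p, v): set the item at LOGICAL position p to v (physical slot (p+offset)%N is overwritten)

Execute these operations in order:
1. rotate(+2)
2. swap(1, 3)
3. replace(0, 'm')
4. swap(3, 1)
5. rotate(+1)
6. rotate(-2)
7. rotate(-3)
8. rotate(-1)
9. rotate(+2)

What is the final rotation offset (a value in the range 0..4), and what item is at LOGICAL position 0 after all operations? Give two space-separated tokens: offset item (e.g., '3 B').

Answer: 4 E

Derivation:
After op 1 (rotate(+2)): offset=2, physical=[A,B,C,D,E], logical=[C,D,E,A,B]
After op 2 (swap(1, 3)): offset=2, physical=[D,B,C,A,E], logical=[C,A,E,D,B]
After op 3 (replace(0, 'm')): offset=2, physical=[D,B,m,A,E], logical=[m,A,E,D,B]
After op 4 (swap(3, 1)): offset=2, physical=[A,B,m,D,E], logical=[m,D,E,A,B]
After op 5 (rotate(+1)): offset=3, physical=[A,B,m,D,E], logical=[D,E,A,B,m]
After op 6 (rotate(-2)): offset=1, physical=[A,B,m,D,E], logical=[B,m,D,E,A]
After op 7 (rotate(-3)): offset=3, physical=[A,B,m,D,E], logical=[D,E,A,B,m]
After op 8 (rotate(-1)): offset=2, physical=[A,B,m,D,E], logical=[m,D,E,A,B]
After op 9 (rotate(+2)): offset=4, physical=[A,B,m,D,E], logical=[E,A,B,m,D]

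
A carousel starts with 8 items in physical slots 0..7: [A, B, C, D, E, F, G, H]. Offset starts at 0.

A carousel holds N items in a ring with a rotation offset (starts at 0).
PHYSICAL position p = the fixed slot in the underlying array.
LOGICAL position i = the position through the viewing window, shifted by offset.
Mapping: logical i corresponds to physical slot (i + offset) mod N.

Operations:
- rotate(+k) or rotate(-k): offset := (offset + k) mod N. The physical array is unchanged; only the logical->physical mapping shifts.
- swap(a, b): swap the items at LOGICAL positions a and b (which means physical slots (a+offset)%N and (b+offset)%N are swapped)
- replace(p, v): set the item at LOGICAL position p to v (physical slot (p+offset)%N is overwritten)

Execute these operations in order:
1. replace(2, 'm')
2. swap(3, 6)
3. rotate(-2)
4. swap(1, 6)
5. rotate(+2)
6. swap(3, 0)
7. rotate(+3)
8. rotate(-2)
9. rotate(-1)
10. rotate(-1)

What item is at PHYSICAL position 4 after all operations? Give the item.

Answer: H

Derivation:
After op 1 (replace(2, 'm')): offset=0, physical=[A,B,m,D,E,F,G,H], logical=[A,B,m,D,E,F,G,H]
After op 2 (swap(3, 6)): offset=0, physical=[A,B,m,G,E,F,D,H], logical=[A,B,m,G,E,F,D,H]
After op 3 (rotate(-2)): offset=6, physical=[A,B,m,G,E,F,D,H], logical=[D,H,A,B,m,G,E,F]
After op 4 (swap(1, 6)): offset=6, physical=[A,B,m,G,H,F,D,E], logical=[D,E,A,B,m,G,H,F]
After op 5 (rotate(+2)): offset=0, physical=[A,B,m,G,H,F,D,E], logical=[A,B,m,G,H,F,D,E]
After op 6 (swap(3, 0)): offset=0, physical=[G,B,m,A,H,F,D,E], logical=[G,B,m,A,H,F,D,E]
After op 7 (rotate(+3)): offset=3, physical=[G,B,m,A,H,F,D,E], logical=[A,H,F,D,E,G,B,m]
After op 8 (rotate(-2)): offset=1, physical=[G,B,m,A,H,F,D,E], logical=[B,m,A,H,F,D,E,G]
After op 9 (rotate(-1)): offset=0, physical=[G,B,m,A,H,F,D,E], logical=[G,B,m,A,H,F,D,E]
After op 10 (rotate(-1)): offset=7, physical=[G,B,m,A,H,F,D,E], logical=[E,G,B,m,A,H,F,D]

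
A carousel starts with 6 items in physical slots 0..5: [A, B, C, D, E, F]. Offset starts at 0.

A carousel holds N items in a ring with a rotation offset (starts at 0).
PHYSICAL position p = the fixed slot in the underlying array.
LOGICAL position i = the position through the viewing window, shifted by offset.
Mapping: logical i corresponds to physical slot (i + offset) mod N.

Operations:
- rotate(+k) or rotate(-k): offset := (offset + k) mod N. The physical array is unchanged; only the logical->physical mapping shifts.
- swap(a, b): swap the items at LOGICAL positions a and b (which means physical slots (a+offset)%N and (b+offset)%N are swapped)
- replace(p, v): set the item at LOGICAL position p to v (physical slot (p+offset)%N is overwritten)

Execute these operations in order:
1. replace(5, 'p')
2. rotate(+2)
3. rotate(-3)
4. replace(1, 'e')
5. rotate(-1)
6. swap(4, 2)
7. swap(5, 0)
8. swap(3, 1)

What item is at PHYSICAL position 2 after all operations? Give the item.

After op 1 (replace(5, 'p')): offset=0, physical=[A,B,C,D,E,p], logical=[A,B,C,D,E,p]
After op 2 (rotate(+2)): offset=2, physical=[A,B,C,D,E,p], logical=[C,D,E,p,A,B]
After op 3 (rotate(-3)): offset=5, physical=[A,B,C,D,E,p], logical=[p,A,B,C,D,E]
After op 4 (replace(1, 'e')): offset=5, physical=[e,B,C,D,E,p], logical=[p,e,B,C,D,E]
After op 5 (rotate(-1)): offset=4, physical=[e,B,C,D,E,p], logical=[E,p,e,B,C,D]
After op 6 (swap(4, 2)): offset=4, physical=[C,B,e,D,E,p], logical=[E,p,C,B,e,D]
After op 7 (swap(5, 0)): offset=4, physical=[C,B,e,E,D,p], logical=[D,p,C,B,e,E]
After op 8 (swap(3, 1)): offset=4, physical=[C,p,e,E,D,B], logical=[D,B,C,p,e,E]

Answer: e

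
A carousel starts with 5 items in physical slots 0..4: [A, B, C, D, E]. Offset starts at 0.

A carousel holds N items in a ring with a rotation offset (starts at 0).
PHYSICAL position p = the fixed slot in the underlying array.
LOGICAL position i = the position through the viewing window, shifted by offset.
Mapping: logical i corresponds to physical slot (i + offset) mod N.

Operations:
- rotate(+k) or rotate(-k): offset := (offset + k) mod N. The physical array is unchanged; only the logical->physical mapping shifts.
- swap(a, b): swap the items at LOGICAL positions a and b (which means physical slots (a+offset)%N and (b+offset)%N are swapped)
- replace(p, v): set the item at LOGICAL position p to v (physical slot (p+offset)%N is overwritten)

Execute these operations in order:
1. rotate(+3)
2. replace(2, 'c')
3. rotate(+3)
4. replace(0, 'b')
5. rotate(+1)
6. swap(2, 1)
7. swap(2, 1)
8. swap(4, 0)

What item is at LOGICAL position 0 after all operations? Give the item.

Answer: b

Derivation:
After op 1 (rotate(+3)): offset=3, physical=[A,B,C,D,E], logical=[D,E,A,B,C]
After op 2 (replace(2, 'c')): offset=3, physical=[c,B,C,D,E], logical=[D,E,c,B,C]
After op 3 (rotate(+3)): offset=1, physical=[c,B,C,D,E], logical=[B,C,D,E,c]
After op 4 (replace(0, 'b')): offset=1, physical=[c,b,C,D,E], logical=[b,C,D,E,c]
After op 5 (rotate(+1)): offset=2, physical=[c,b,C,D,E], logical=[C,D,E,c,b]
After op 6 (swap(2, 1)): offset=2, physical=[c,b,C,E,D], logical=[C,E,D,c,b]
After op 7 (swap(2, 1)): offset=2, physical=[c,b,C,D,E], logical=[C,D,E,c,b]
After op 8 (swap(4, 0)): offset=2, physical=[c,C,b,D,E], logical=[b,D,E,c,C]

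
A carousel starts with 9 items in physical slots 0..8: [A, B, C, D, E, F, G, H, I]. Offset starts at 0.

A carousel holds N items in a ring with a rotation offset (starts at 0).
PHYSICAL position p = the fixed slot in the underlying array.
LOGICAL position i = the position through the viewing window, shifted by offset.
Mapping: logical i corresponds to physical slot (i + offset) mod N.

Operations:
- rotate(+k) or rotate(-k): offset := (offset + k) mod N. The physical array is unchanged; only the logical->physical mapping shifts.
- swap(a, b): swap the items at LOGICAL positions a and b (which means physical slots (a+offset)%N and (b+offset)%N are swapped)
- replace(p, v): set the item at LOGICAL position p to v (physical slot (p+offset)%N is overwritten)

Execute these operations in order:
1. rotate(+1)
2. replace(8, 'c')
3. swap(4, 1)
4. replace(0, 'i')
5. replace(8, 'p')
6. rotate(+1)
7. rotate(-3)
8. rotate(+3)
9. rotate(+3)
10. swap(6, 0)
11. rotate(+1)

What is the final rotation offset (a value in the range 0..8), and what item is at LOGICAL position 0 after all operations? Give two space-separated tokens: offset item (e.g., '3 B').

Answer: 6 G

Derivation:
After op 1 (rotate(+1)): offset=1, physical=[A,B,C,D,E,F,G,H,I], logical=[B,C,D,E,F,G,H,I,A]
After op 2 (replace(8, 'c')): offset=1, physical=[c,B,C,D,E,F,G,H,I], logical=[B,C,D,E,F,G,H,I,c]
After op 3 (swap(4, 1)): offset=1, physical=[c,B,F,D,E,C,G,H,I], logical=[B,F,D,E,C,G,H,I,c]
After op 4 (replace(0, 'i')): offset=1, physical=[c,i,F,D,E,C,G,H,I], logical=[i,F,D,E,C,G,H,I,c]
After op 5 (replace(8, 'p')): offset=1, physical=[p,i,F,D,E,C,G,H,I], logical=[i,F,D,E,C,G,H,I,p]
After op 6 (rotate(+1)): offset=2, physical=[p,i,F,D,E,C,G,H,I], logical=[F,D,E,C,G,H,I,p,i]
After op 7 (rotate(-3)): offset=8, physical=[p,i,F,D,E,C,G,H,I], logical=[I,p,i,F,D,E,C,G,H]
After op 8 (rotate(+3)): offset=2, physical=[p,i,F,D,E,C,G,H,I], logical=[F,D,E,C,G,H,I,p,i]
After op 9 (rotate(+3)): offset=5, physical=[p,i,F,D,E,C,G,H,I], logical=[C,G,H,I,p,i,F,D,E]
After op 10 (swap(6, 0)): offset=5, physical=[p,i,C,D,E,F,G,H,I], logical=[F,G,H,I,p,i,C,D,E]
After op 11 (rotate(+1)): offset=6, physical=[p,i,C,D,E,F,G,H,I], logical=[G,H,I,p,i,C,D,E,F]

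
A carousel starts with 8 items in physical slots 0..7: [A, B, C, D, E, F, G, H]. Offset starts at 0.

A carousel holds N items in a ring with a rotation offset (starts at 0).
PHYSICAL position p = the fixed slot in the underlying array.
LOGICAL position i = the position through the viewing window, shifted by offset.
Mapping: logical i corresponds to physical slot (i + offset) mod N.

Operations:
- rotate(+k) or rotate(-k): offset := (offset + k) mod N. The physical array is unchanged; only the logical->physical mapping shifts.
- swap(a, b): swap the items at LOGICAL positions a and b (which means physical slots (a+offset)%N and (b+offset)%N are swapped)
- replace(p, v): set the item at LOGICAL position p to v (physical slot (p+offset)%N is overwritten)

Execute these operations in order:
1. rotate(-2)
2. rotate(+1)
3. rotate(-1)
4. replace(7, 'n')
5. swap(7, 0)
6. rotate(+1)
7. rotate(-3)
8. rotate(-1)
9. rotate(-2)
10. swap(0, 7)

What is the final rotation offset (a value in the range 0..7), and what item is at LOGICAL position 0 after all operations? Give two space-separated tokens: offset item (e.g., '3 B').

After op 1 (rotate(-2)): offset=6, physical=[A,B,C,D,E,F,G,H], logical=[G,H,A,B,C,D,E,F]
After op 2 (rotate(+1)): offset=7, physical=[A,B,C,D,E,F,G,H], logical=[H,A,B,C,D,E,F,G]
After op 3 (rotate(-1)): offset=6, physical=[A,B,C,D,E,F,G,H], logical=[G,H,A,B,C,D,E,F]
After op 4 (replace(7, 'n')): offset=6, physical=[A,B,C,D,E,n,G,H], logical=[G,H,A,B,C,D,E,n]
After op 5 (swap(7, 0)): offset=6, physical=[A,B,C,D,E,G,n,H], logical=[n,H,A,B,C,D,E,G]
After op 6 (rotate(+1)): offset=7, physical=[A,B,C,D,E,G,n,H], logical=[H,A,B,C,D,E,G,n]
After op 7 (rotate(-3)): offset=4, physical=[A,B,C,D,E,G,n,H], logical=[E,G,n,H,A,B,C,D]
After op 8 (rotate(-1)): offset=3, physical=[A,B,C,D,E,G,n,H], logical=[D,E,G,n,H,A,B,C]
After op 9 (rotate(-2)): offset=1, physical=[A,B,C,D,E,G,n,H], logical=[B,C,D,E,G,n,H,A]
After op 10 (swap(0, 7)): offset=1, physical=[B,A,C,D,E,G,n,H], logical=[A,C,D,E,G,n,H,B]

Answer: 1 A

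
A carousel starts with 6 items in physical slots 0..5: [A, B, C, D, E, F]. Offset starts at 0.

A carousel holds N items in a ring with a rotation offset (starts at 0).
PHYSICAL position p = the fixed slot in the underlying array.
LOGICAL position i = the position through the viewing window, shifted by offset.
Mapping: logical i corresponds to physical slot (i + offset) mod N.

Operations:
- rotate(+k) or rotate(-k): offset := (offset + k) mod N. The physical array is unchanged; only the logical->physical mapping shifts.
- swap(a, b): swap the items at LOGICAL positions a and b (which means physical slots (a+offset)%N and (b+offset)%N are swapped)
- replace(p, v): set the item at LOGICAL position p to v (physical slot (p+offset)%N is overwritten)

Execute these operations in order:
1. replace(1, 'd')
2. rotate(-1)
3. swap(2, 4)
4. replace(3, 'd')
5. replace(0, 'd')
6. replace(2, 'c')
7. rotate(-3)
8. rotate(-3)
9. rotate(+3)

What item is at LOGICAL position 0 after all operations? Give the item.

After op 1 (replace(1, 'd')): offset=0, physical=[A,d,C,D,E,F], logical=[A,d,C,D,E,F]
After op 2 (rotate(-1)): offset=5, physical=[A,d,C,D,E,F], logical=[F,A,d,C,D,E]
After op 3 (swap(2, 4)): offset=5, physical=[A,D,C,d,E,F], logical=[F,A,D,C,d,E]
After op 4 (replace(3, 'd')): offset=5, physical=[A,D,d,d,E,F], logical=[F,A,D,d,d,E]
After op 5 (replace(0, 'd')): offset=5, physical=[A,D,d,d,E,d], logical=[d,A,D,d,d,E]
After op 6 (replace(2, 'c')): offset=5, physical=[A,c,d,d,E,d], logical=[d,A,c,d,d,E]
After op 7 (rotate(-3)): offset=2, physical=[A,c,d,d,E,d], logical=[d,d,E,d,A,c]
After op 8 (rotate(-3)): offset=5, physical=[A,c,d,d,E,d], logical=[d,A,c,d,d,E]
After op 9 (rotate(+3)): offset=2, physical=[A,c,d,d,E,d], logical=[d,d,E,d,A,c]

Answer: d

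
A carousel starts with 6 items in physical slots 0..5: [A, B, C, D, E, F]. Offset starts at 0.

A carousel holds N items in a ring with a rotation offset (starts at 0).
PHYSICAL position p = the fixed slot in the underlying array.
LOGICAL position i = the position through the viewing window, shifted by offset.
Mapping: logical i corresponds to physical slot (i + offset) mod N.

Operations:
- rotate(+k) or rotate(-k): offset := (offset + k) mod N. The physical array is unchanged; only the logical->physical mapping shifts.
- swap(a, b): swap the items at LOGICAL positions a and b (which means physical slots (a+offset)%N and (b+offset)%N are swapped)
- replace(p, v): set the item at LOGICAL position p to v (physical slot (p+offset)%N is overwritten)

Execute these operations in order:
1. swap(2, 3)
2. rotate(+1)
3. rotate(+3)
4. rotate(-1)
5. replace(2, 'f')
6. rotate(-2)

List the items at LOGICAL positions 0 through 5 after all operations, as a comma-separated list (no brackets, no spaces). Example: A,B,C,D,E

Answer: B,D,C,E,f,A

Derivation:
After op 1 (swap(2, 3)): offset=0, physical=[A,B,D,C,E,F], logical=[A,B,D,C,E,F]
After op 2 (rotate(+1)): offset=1, physical=[A,B,D,C,E,F], logical=[B,D,C,E,F,A]
After op 3 (rotate(+3)): offset=4, physical=[A,B,D,C,E,F], logical=[E,F,A,B,D,C]
After op 4 (rotate(-1)): offset=3, physical=[A,B,D,C,E,F], logical=[C,E,F,A,B,D]
After op 5 (replace(2, 'f')): offset=3, physical=[A,B,D,C,E,f], logical=[C,E,f,A,B,D]
After op 6 (rotate(-2)): offset=1, physical=[A,B,D,C,E,f], logical=[B,D,C,E,f,A]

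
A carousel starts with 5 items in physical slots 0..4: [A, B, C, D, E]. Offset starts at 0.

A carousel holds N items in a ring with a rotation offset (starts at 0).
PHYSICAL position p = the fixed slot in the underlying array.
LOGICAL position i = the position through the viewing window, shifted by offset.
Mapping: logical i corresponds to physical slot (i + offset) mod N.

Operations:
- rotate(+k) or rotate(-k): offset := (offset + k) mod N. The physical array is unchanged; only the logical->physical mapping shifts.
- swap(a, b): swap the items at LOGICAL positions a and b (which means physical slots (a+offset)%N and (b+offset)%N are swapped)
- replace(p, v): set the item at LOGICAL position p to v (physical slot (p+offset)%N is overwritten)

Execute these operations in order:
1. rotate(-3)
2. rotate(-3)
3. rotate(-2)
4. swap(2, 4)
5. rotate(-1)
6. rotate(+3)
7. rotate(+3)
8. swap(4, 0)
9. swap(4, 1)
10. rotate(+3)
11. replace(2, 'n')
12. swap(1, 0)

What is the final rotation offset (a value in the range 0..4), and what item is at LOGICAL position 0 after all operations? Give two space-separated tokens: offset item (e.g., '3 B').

After op 1 (rotate(-3)): offset=2, physical=[A,B,C,D,E], logical=[C,D,E,A,B]
After op 2 (rotate(-3)): offset=4, physical=[A,B,C,D,E], logical=[E,A,B,C,D]
After op 3 (rotate(-2)): offset=2, physical=[A,B,C,D,E], logical=[C,D,E,A,B]
After op 4 (swap(2, 4)): offset=2, physical=[A,E,C,D,B], logical=[C,D,B,A,E]
After op 5 (rotate(-1)): offset=1, physical=[A,E,C,D,B], logical=[E,C,D,B,A]
After op 6 (rotate(+3)): offset=4, physical=[A,E,C,D,B], logical=[B,A,E,C,D]
After op 7 (rotate(+3)): offset=2, physical=[A,E,C,D,B], logical=[C,D,B,A,E]
After op 8 (swap(4, 0)): offset=2, physical=[A,C,E,D,B], logical=[E,D,B,A,C]
After op 9 (swap(4, 1)): offset=2, physical=[A,D,E,C,B], logical=[E,C,B,A,D]
After op 10 (rotate(+3)): offset=0, physical=[A,D,E,C,B], logical=[A,D,E,C,B]
After op 11 (replace(2, 'n')): offset=0, physical=[A,D,n,C,B], logical=[A,D,n,C,B]
After op 12 (swap(1, 0)): offset=0, physical=[D,A,n,C,B], logical=[D,A,n,C,B]

Answer: 0 D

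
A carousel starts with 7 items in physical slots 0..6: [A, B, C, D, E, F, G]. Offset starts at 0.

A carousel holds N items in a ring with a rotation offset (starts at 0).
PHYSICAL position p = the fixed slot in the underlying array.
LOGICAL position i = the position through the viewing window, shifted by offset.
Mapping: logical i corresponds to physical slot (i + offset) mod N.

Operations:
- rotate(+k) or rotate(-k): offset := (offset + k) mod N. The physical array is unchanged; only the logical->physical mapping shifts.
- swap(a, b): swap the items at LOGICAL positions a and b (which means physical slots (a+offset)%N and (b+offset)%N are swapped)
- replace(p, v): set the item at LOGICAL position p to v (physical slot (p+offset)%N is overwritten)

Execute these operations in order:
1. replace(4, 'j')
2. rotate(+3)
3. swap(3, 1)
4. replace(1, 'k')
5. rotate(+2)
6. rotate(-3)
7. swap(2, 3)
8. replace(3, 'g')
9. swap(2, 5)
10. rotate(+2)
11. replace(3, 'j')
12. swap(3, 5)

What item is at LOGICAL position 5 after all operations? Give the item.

Answer: j

Derivation:
After op 1 (replace(4, 'j')): offset=0, physical=[A,B,C,D,j,F,G], logical=[A,B,C,D,j,F,G]
After op 2 (rotate(+3)): offset=3, physical=[A,B,C,D,j,F,G], logical=[D,j,F,G,A,B,C]
After op 3 (swap(3, 1)): offset=3, physical=[A,B,C,D,G,F,j], logical=[D,G,F,j,A,B,C]
After op 4 (replace(1, 'k')): offset=3, physical=[A,B,C,D,k,F,j], logical=[D,k,F,j,A,B,C]
After op 5 (rotate(+2)): offset=5, physical=[A,B,C,D,k,F,j], logical=[F,j,A,B,C,D,k]
After op 6 (rotate(-3)): offset=2, physical=[A,B,C,D,k,F,j], logical=[C,D,k,F,j,A,B]
After op 7 (swap(2, 3)): offset=2, physical=[A,B,C,D,F,k,j], logical=[C,D,F,k,j,A,B]
After op 8 (replace(3, 'g')): offset=2, physical=[A,B,C,D,F,g,j], logical=[C,D,F,g,j,A,B]
After op 9 (swap(2, 5)): offset=2, physical=[F,B,C,D,A,g,j], logical=[C,D,A,g,j,F,B]
After op 10 (rotate(+2)): offset=4, physical=[F,B,C,D,A,g,j], logical=[A,g,j,F,B,C,D]
After op 11 (replace(3, 'j')): offset=4, physical=[j,B,C,D,A,g,j], logical=[A,g,j,j,B,C,D]
After op 12 (swap(3, 5)): offset=4, physical=[C,B,j,D,A,g,j], logical=[A,g,j,C,B,j,D]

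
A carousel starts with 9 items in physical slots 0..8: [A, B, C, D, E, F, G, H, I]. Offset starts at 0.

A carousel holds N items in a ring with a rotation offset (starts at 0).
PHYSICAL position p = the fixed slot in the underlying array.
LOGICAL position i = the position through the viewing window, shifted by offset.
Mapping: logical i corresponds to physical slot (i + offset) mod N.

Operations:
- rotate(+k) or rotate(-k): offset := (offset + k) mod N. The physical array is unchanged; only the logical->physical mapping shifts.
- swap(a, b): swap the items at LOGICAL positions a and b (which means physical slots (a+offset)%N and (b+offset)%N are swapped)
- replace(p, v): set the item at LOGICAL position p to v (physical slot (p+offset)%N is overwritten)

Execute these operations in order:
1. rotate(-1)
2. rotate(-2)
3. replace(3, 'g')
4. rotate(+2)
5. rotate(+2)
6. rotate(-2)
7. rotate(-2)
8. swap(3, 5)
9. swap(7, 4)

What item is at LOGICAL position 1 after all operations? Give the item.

After op 1 (rotate(-1)): offset=8, physical=[A,B,C,D,E,F,G,H,I], logical=[I,A,B,C,D,E,F,G,H]
After op 2 (rotate(-2)): offset=6, physical=[A,B,C,D,E,F,G,H,I], logical=[G,H,I,A,B,C,D,E,F]
After op 3 (replace(3, 'g')): offset=6, physical=[g,B,C,D,E,F,G,H,I], logical=[G,H,I,g,B,C,D,E,F]
After op 4 (rotate(+2)): offset=8, physical=[g,B,C,D,E,F,G,H,I], logical=[I,g,B,C,D,E,F,G,H]
After op 5 (rotate(+2)): offset=1, physical=[g,B,C,D,E,F,G,H,I], logical=[B,C,D,E,F,G,H,I,g]
After op 6 (rotate(-2)): offset=8, physical=[g,B,C,D,E,F,G,H,I], logical=[I,g,B,C,D,E,F,G,H]
After op 7 (rotate(-2)): offset=6, physical=[g,B,C,D,E,F,G,H,I], logical=[G,H,I,g,B,C,D,E,F]
After op 8 (swap(3, 5)): offset=6, physical=[C,B,g,D,E,F,G,H,I], logical=[G,H,I,C,B,g,D,E,F]
After op 9 (swap(7, 4)): offset=6, physical=[C,E,g,D,B,F,G,H,I], logical=[G,H,I,C,E,g,D,B,F]

Answer: H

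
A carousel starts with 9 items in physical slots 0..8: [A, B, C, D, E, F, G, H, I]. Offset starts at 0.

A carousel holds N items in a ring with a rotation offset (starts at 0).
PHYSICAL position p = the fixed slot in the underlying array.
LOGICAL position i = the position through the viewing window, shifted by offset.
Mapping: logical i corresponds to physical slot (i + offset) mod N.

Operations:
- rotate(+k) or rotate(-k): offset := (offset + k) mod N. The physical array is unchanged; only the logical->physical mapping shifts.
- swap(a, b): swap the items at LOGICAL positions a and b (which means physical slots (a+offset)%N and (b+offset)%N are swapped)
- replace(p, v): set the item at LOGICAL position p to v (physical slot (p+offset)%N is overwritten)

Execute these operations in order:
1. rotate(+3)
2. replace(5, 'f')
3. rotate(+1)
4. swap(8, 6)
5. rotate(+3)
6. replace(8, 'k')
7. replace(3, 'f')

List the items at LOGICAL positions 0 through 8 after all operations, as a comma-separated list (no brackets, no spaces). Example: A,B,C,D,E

Answer: H,f,A,f,C,B,E,F,k

Derivation:
After op 1 (rotate(+3)): offset=3, physical=[A,B,C,D,E,F,G,H,I], logical=[D,E,F,G,H,I,A,B,C]
After op 2 (replace(5, 'f')): offset=3, physical=[A,B,C,D,E,F,G,H,f], logical=[D,E,F,G,H,f,A,B,C]
After op 3 (rotate(+1)): offset=4, physical=[A,B,C,D,E,F,G,H,f], logical=[E,F,G,H,f,A,B,C,D]
After op 4 (swap(8, 6)): offset=4, physical=[A,D,C,B,E,F,G,H,f], logical=[E,F,G,H,f,A,D,C,B]
After op 5 (rotate(+3)): offset=7, physical=[A,D,C,B,E,F,G,H,f], logical=[H,f,A,D,C,B,E,F,G]
After op 6 (replace(8, 'k')): offset=7, physical=[A,D,C,B,E,F,k,H,f], logical=[H,f,A,D,C,B,E,F,k]
After op 7 (replace(3, 'f')): offset=7, physical=[A,f,C,B,E,F,k,H,f], logical=[H,f,A,f,C,B,E,F,k]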